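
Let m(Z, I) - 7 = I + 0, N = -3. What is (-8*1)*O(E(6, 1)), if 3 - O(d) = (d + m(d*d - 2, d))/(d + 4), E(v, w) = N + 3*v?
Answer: -160/19 ≈ -8.4211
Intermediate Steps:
E(v, w) = -3 + 3*v
m(Z, I) = 7 + I (m(Z, I) = 7 + (I + 0) = 7 + I)
O(d) = 3 - (7 + 2*d)/(4 + d) (O(d) = 3 - (d + (7 + d))/(d + 4) = 3 - (7 + 2*d)/(4 + d))
(-8*1)*O(E(6, 1)) = (-8*1)*((5 + (-3 + 3*6))/(4 + (-3 + 3*6))) = -8*(5 + (-3 + 18))/(4 + (-3 + 18)) = -8*(5 + 15)/(4 + 15) = -8*20/19 = -160/19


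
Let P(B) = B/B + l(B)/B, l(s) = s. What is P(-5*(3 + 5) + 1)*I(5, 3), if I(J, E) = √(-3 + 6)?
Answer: 2*√3 ≈ 3.4641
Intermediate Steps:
P(B) = 2 (P(B) = B/B + B/B = 1 + 1 = 2)
I(J, E) = √3
P(-5*(3 + 5) + 1)*I(5, 3) = 2*√3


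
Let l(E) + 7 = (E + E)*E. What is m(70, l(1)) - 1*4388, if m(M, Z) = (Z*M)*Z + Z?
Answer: -2643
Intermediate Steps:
l(E) = -7 + 2*E² (l(E) = -7 + (E + E)*E = -7 + (2*E)*E = -7 + 2*E²)
m(M, Z) = Z + M*Z² (m(M, Z) = (M*Z)*Z + Z = M*Z² + Z = Z + M*Z²)
m(70, l(1)) - 1*4388 = (-7 + 2*1²)*(1 + 70*(-7 + 2*1²)) - 1*4388 = (-7 + 2*1)*(1 + 70*(-7 + 2*1)) - 4388 = (-7 + 2)*(1 + 70*(-7 + 2)) - 4388 = -5*(1 + 70*(-5)) - 4388 = -5*(1 - 350) - 4388 = -5*(-349) - 4388 = 1745 - 4388 = -2643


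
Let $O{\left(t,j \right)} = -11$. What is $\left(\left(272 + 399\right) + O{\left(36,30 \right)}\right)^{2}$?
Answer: $435600$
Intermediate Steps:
$\left(\left(272 + 399\right) + O{\left(36,30 \right)}\right)^{2} = \left(\left(272 + 399\right) - 11\right)^{2} = \left(671 - 11\right)^{2} = 660^{2} = 435600$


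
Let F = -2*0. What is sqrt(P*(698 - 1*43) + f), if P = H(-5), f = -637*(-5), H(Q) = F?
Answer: 7*sqrt(65) ≈ 56.436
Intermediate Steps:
F = 0
H(Q) = 0
f = 3185
P = 0
sqrt(P*(698 - 1*43) + f) = sqrt(0*(698 - 1*43) + 3185) = sqrt(0*(698 - 43) + 3185) = sqrt(0*655 + 3185) = sqrt(0 + 3185) = sqrt(3185) = 7*sqrt(65)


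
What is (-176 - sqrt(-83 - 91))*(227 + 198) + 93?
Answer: -74707 - 425*I*sqrt(174) ≈ -74707.0 - 5606.1*I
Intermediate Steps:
(-176 - sqrt(-83 - 91))*(227 + 198) + 93 = (-176 - sqrt(-174))*425 + 93 = (-176 - I*sqrt(174))*425 + 93 = (-74800 - 425*I*sqrt(174)) + 93 = -74707 - 425*I*sqrt(174)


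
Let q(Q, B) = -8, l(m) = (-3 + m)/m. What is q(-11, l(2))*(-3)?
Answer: 24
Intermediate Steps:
l(m) = (-3 + m)/m
q(-11, l(2))*(-3) = -8*(-3) = 24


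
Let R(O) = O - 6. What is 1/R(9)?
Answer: ⅓ ≈ 0.33333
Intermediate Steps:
R(O) = -6 + O
1/R(9) = 1/(-6 + 9) = 1/3 = ⅓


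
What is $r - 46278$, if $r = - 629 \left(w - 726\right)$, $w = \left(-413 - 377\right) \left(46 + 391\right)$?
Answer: $217560046$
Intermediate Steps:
$w = -345230$ ($w = \left(-790\right) 437 = -345230$)
$r = 217606324$ ($r = - 629 \left(-345230 - 726\right) = \left(-629\right) \left(-345956\right) = 217606324$)
$r - 46278 = 217606324 - 46278 = 217560046$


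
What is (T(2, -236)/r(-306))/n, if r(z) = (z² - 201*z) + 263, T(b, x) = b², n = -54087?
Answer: -4/8405390235 ≈ -4.7589e-10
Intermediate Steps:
r(z) = 263 + z² - 201*z
(T(2, -236)/r(-306))/n = (2²/(263 + (-306)² - 201*(-306)))/(-54087) = (4/(263 + 93636 + 61506))*(-1/54087) = (4/155405)*(-1/54087) = -4/8405390235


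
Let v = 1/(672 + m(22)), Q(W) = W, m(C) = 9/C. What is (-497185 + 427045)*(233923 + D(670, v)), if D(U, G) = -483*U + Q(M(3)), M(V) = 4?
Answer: 6290365620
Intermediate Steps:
v = 22/14793 (v = 1/(672 + 9/22) = 1/(14793/22) = 22/14793 ≈ 0.0014872)
D(U, G) = 4 - 483*U (D(U, G) = -483*U + 4 = 4 - 483*U)
(-497185 + 427045)*(233923 + D(670, v)) = (-497185 + 427045)*(233923 + (4 - 483*670)) = -70140*(233923 + (4 - 323610)) = -70140*(233923 - 323606) = -70140*(-89683) = 6290365620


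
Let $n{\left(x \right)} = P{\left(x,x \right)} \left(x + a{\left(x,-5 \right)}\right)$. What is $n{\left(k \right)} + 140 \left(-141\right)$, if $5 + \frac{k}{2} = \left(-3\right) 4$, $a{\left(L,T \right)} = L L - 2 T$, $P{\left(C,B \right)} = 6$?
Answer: $-12948$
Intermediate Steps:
$a{\left(L,T \right)} = L^{2} - 2 T$
$k = -34$ ($k = -10 + 2 \left(\left(-3\right) 4\right) = -10 + 2 \left(-12\right) = -10 - 24 = -34$)
$n{\left(x \right)} = 60 + 6 x + 6 x^{2}$ ($n{\left(x \right)} = 6 \left(x + \left(x^{2} - -10\right)\right) = 6 \left(x + \left(x^{2} + 10\right)\right) = 6 \left(x + \left(10 + x^{2}\right)\right) = 6 \left(10 + x + x^{2}\right) = 60 + 6 x + 6 x^{2}$)
$n{\left(k \right)} + 140 \left(-141\right) = \left(60 + 6 \left(-34\right) + 6 \left(-34\right)^{2}\right) + 140 \left(-141\right) = \left(60 - 204 + 6 \cdot 1156\right) - 19740 = \left(60 - 204 + 6936\right) - 19740 = 6792 - 19740 = -12948$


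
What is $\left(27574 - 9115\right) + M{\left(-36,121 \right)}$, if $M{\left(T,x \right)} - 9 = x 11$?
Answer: $19799$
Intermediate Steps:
$M{\left(T,x \right)} = 9 + 11 x$ ($M{\left(T,x \right)} = 9 + x 11 = 9 + 11 x$)
$\left(27574 - 9115\right) + M{\left(-36,121 \right)} = \left(27574 - 9115\right) + \left(9 + 11 \cdot 121\right) = 18459 + \left(9 + 1331\right) = 18459 + 1340 = 19799$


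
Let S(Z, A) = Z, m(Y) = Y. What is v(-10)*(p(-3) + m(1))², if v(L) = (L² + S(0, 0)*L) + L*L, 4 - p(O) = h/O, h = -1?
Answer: 39200/9 ≈ 4355.6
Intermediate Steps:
p(O) = 4 + 1/O (p(O) = 4 - (-1)/O = 4 + 1/O)
v(L) = 2*L² (v(L) = (L² + 0*L) + L*L = (L² + 0) + L² = L² + L² = 2*L²)
v(-10)*(p(-3) + m(1))² = (2*(-10)²)*((4 + 1/(-3)) + 1)² = (2*100)*((4 - ⅓) + 1)² = 200*(11/3 + 1)² = 200*(14/3)² = 200*(196/9) = 39200/9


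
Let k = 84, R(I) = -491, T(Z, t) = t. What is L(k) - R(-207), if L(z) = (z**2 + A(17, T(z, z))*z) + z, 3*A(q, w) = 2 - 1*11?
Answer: 7379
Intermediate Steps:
A(q, w) = -3 (A(q, w) = (2 - 1*11)/3 = (2 - 11)/3 = (1/3)*(-9) = -3)
L(z) = z**2 - 2*z (L(z) = (z**2 - 3*z) + z = z**2 - 2*z)
L(k) - R(-207) = 84*(-2 + 84) - 1*(-491) = 84*82 + 491 = 6888 + 491 = 7379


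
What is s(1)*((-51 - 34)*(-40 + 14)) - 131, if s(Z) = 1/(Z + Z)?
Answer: 974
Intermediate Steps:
s(Z) = 1/(2*Z)
s(1)*((-51 - 34)*(-40 + 14)) - 131 = ((1/2)/1)*((-51 - 34)*(-40 + 14)) - 131 = ((1/2)*1)*(-85*(-26)) - 131 = (1/2)*2210 - 131 = 1105 - 131 = 974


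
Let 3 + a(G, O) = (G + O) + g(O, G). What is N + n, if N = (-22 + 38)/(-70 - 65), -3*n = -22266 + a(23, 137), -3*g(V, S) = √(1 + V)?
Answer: 994889/135 + √138/9 ≈ 7370.9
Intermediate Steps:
g(V, S) = -√(1 + V)/3
a(G, O) = -3 + G + O - √(1 + O)/3 (a(G, O) = -3 + ((G + O) - √(1 + O)/3) = -3 + (G + O - √(1 + O)/3) = -3 + G + O - √(1 + O)/3)
n = 22109/3 + √138/9 (n = -(-22266 + (-3 + 23 + 137 - √(1 + 137)/3))/3 = -(-22266 + (-3 + 23 + 137 - √138/3))/3 = -(-22266 + (157 - √138/3))/3 = -(-22109 - √138/3)/3 = 22109/3 + √138/9 ≈ 7371.0)
N = -16/135 (N = 16/(-135) = -1/135*16 = -16/135 ≈ -0.11852)
N + n = -16/135 + (22109/3 + √138/9) = 994889/135 + √138/9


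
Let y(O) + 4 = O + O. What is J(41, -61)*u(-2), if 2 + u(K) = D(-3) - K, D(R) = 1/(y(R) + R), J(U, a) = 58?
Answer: -58/13 ≈ -4.4615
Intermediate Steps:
y(O) = -4 + 2*O (y(O) = -4 + (O + O) = -4 + 2*O)
D(R) = 1/(-4 + 3*R) (D(R) = 1/((-4 + 2*R) + R) = 1/(-4 + 3*R))
u(K) = -27/13 - K (u(K) = -2 + (1/(-4 + 3*(-3)) - K) = -2 + (1/(-4 - 9) - K) = -2 + (1/(-13) - K) = -2 + (-1/13 - K) = -27/13 - K)
J(41, -61)*u(-2) = 58*(-27/13 - 1*(-2)) = 58*(-27/13 + 2) = 58*(-1/13) = -58/13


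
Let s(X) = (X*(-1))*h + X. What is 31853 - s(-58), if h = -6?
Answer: 32259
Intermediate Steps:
s(X) = 7*X (s(X) = (X*(-1))*(-6) + X = -X*(-6) + X = 6*X + X = 7*X)
31853 - s(-58) = 31853 - 7*(-58) = 31853 - 1*(-406) = 31853 + 406 = 32259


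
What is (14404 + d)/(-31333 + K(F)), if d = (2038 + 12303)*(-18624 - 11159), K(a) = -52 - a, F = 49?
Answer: 32854123/2418 ≈ 13587.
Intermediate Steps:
d = -427118003 (d = 14341*(-29783) = -427118003)
(14404 + d)/(-31333 + K(F)) = (14404 - 427118003)/(-31333 + (-52 - 1*49)) = -427103599/(-31333 + (-52 - 49)) = -427103599/(-31333 - 101) = -427103599/(-31434) = -427103599*(-1/31434) = 32854123/2418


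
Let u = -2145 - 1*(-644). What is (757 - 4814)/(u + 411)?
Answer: 4057/1090 ≈ 3.7220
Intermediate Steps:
u = -1501 (u = -2145 + 644 = -1501)
(757 - 4814)/(u + 411) = (757 - 4814)/(-1501 + 411) = -4057/(-1090) = -4057*(-1/1090) = 4057/1090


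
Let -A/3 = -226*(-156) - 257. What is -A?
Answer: 104997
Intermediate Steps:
A = -104997 (A = -3*(-226*(-156) - 257) = -3*(35256 - 257) = -3*34999 = -104997)
-A = -1*(-104997) = 104997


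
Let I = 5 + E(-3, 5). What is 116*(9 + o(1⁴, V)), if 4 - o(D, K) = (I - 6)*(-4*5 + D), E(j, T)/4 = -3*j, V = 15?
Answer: 78648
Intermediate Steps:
E(j, T) = -12*j (E(j, T) = 4*(-3*j) = -12*j)
I = 41 (I = 5 - 12*(-3) = 5 + 36 = 41)
o(D, K) = 704 - 35*D (o(D, K) = 4 - (41 - 6)*(-4*5 + D) = 4 - 35*(-20 + D) = 4 - (-700 + 35*D) = 4 + (700 - 35*D) = 704 - 35*D)
116*(9 + o(1⁴, V)) = 116*(9 + (704 - 35*1⁴)) = 116*(9 + (704 - 35*1)) = 116*(9 + (704 - 35)) = 116*(9 + 669) = 116*678 = 78648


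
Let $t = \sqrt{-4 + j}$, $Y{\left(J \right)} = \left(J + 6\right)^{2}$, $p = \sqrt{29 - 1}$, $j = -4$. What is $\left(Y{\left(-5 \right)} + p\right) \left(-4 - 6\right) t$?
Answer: $20 i \left(- \sqrt{2} - 2 \sqrt{14}\right) \approx - 177.95 i$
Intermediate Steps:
$p = 2 \sqrt{7}$ ($p = \sqrt{28} = 2 \sqrt{7} \approx 5.2915$)
$Y{\left(J \right)} = \left(6 + J\right)^{2}$
$t = 2 i \sqrt{2}$ ($t = \sqrt{-4 - 4} = \sqrt{-8} = 2 i \sqrt{2} \approx 2.8284 i$)
$\left(Y{\left(-5 \right)} + p\right) \left(-4 - 6\right) t = \left(\left(6 - 5\right)^{2} + 2 \sqrt{7}\right) \left(-4 - 6\right) 2 i \sqrt{2} = \left(1^{2} + 2 \sqrt{7}\right) \left(- 10 \cdot 2 i \sqrt{2}\right) = \left(1 + 2 \sqrt{7}\right) \left(- 20 i \sqrt{2}\right) = - 20 i \sqrt{2} \left(1 + 2 \sqrt{7}\right)$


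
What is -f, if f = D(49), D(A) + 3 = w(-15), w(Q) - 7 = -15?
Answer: 11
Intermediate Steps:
w(Q) = -8 (w(Q) = 7 - 15 = -8)
D(A) = -11 (D(A) = -3 - 8 = -11)
f = -11
-f = -1*(-11) = 11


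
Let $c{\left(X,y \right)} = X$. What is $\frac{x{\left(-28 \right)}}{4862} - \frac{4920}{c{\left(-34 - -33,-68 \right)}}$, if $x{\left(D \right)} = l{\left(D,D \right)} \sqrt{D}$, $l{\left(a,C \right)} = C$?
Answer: $4920 - \frac{28 i \sqrt{7}}{2431} \approx 4920.0 - 0.030473 i$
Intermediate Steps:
$x{\left(D \right)} = D^{\frac{3}{2}}$ ($x{\left(D \right)} = D \sqrt{D} = D^{\frac{3}{2}}$)
$\frac{x{\left(-28 \right)}}{4862} - \frac{4920}{c{\left(-34 - -33,-68 \right)}} = \frac{\left(-28\right)^{\frac{3}{2}}}{4862} - \frac{4920}{-34 - -33} = - 56 i \sqrt{7} \cdot \frac{1}{4862} - \frac{4920}{-34 + 33} = - \frac{28 i \sqrt{7}}{2431} - \frac{4920}{-1} = - \frac{28 i \sqrt{7}}{2431} - -4920 = - \frac{28 i \sqrt{7}}{2431} + 4920 = 4920 - \frac{28 i \sqrt{7}}{2431}$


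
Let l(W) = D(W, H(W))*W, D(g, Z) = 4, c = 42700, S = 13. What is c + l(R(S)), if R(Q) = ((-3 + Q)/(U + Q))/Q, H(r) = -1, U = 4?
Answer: 9436740/221 ≈ 42700.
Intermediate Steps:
R(Q) = (-3 + Q)/(Q*(4 + Q)) (R(Q) = ((-3 + Q)/(4 + Q))/Q = (-3 + Q)/(Q*(4 + Q)))
l(W) = 4*W
c + l(R(S)) = 42700 + 4*((-3 + 13)/(13*(4 + 13))) = 42700 + 4*((1/13)*10/17) = 42700 + 4*((1/13)*(1/17)*10) = 42700 + 4*(10/221) = 42700 + 40/221 = 9436740/221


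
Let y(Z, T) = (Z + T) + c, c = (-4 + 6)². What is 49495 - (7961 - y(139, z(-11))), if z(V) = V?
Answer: 41666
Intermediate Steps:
c = 4 (c = 2² = 4)
y(Z, T) = 4 + T + Z (y(Z, T) = (Z + T) + 4 = (T + Z) + 4 = 4 + T + Z)
49495 - (7961 - y(139, z(-11))) = 49495 - (7961 - (4 - 11 + 139)) = 49495 - (7961 - 1*132) = 49495 - (7961 - 132) = 49495 - 1*7829 = 49495 - 7829 = 41666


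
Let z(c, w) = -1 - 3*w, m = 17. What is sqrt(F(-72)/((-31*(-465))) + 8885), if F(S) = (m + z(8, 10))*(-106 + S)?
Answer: sqrt(1921196505)/465 ≈ 94.261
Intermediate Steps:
F(S) = 1484 - 14*S (F(S) = (17 + (-1 - 3*10))*(-106 + S) = (17 + (-1 - 30))*(-106 + S) = (17 - 31)*(-106 + S) = -14*(-106 + S) = 1484 - 14*S)
sqrt(F(-72)/((-31*(-465))) + 8885) = sqrt((1484 - 14*(-72))/((-31*(-465))) + 8885) = sqrt((1484 + 1008)/14415 + 8885) = sqrt(2492*(1/14415) + 8885) = sqrt(2492/14415 + 8885) = sqrt(128079767/14415) = sqrt(1921196505)/465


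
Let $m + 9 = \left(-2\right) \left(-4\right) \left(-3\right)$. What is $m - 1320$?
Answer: $-1353$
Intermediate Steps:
$m = -33$ ($m = -9 + \left(-2\right) \left(-4\right) \left(-3\right) = -9 + 8 \left(-3\right) = -9 - 24 = -33$)
$m - 1320 = -33 - 1320 = -1353$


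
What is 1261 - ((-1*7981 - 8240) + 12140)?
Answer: 5342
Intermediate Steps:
1261 - ((-1*7981 - 8240) + 12140) = 1261 - ((-7981 - 8240) + 12140) = 1261 - (-16221 + 12140) = 1261 - 1*(-4081) = 1261 + 4081 = 5342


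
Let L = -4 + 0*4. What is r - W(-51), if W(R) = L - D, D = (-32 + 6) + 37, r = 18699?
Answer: 18714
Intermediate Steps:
L = -4 (L = -4 + 0 = -4)
D = 11 (D = -26 + 37 = 11)
W(R) = -15 (W(R) = -4 - 1*11 = -4 - 11 = -15)
r - W(-51) = 18699 - 1*(-15) = 18699 + 15 = 18714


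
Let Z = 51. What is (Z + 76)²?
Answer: 16129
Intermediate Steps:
(Z + 76)² = (51 + 76)² = 127² = 16129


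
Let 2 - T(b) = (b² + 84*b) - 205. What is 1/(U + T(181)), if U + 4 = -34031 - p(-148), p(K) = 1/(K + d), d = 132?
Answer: -16/1308687 ≈ -1.2226e-5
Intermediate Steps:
T(b) = 207 - b² - 84*b (T(b) = 2 - ((b² + 84*b) - 205) = 2 - (-205 + b² + 84*b) = 2 + (205 - b² - 84*b) = 207 - b² - 84*b)
p(K) = 1/(132 + K) (p(K) = 1/(K + 132) = 1/(132 + K))
U = -544559/16 (U = -4 + (-34031 - 1/(132 - 148)) = -4 + (-34031 - 1/(-16)) = -4 + (-34031 - 1*(-1/16)) = -4 + (-34031 + 1/16) = -4 - 544495/16 = -544559/16 ≈ -34035.)
1/(U + T(181)) = 1/(-544559/16 + (207 - 1*181² - 84*181)) = 1/(-544559/16 + (207 - 1*32761 - 15204)) = 1/(-544559/16 + (207 - 32761 - 15204)) = 1/(-544559/16 - 47758) = 1/(-1308687/16) = -16/1308687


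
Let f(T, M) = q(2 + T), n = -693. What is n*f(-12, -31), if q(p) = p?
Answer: 6930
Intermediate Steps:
f(T, M) = 2 + T
n*f(-12, -31) = -693*(2 - 12) = -693*(-10) = 6930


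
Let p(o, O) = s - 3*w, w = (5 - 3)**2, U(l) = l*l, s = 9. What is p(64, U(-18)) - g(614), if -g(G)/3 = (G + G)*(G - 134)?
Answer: 1768317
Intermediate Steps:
U(l) = l**2
g(G) = -6*G*(-134 + G) (g(G) = -3*(G + G)*(G - 134) = -3*2*G*(-134 + G) = -6*G*(-134 + G))
w = 4 (w = 2**2 = 4)
p(o, O) = -3 (p(o, O) = 9 - 3*4 = 9 - 12 = -3)
p(64, U(-18)) - g(614) = -3 - 6*614*(134 - 1*614) = -3 - 6*614*(134 - 614) = -3 - 6*614*(-480) = -3 - 1*(-1768320) = -3 + 1768320 = 1768317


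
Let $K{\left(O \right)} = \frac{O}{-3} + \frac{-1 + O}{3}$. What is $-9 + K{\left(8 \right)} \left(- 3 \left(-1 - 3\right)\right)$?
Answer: $-13$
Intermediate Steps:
$K{\left(O \right)} = - \frac{1}{3}$ ($K{\left(O \right)} = O \left(- \frac{1}{3}\right) + \left(-1 + O\right) \frac{1}{3} = - \frac{O}{3} + \left(- \frac{1}{3} + \frac{O}{3}\right) = - \frac{1}{3}$)
$-9 + K{\left(8 \right)} \left(- 3 \left(-1 - 3\right)\right) = -9 - \frac{\left(-3\right) \left(-1 - 3\right)}{3} = -9 - \frac{\left(-3\right) \left(-4\right)}{3} = -9 - 4 = -13$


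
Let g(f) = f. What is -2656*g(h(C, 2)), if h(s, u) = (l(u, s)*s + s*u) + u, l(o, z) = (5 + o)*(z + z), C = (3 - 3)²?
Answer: -5312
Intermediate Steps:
C = 0 (C = 0² = 0)
l(o, z) = 2*z*(5 + o) (l(o, z) = (5 + o)*(2*z) = 2*z*(5 + o))
h(s, u) = u + s*u + 2*s²*(5 + u) (h(s, u) = ((2*s*(5 + u))*s + s*u) + u = (2*s²*(5 + u) + s*u) + u = (s*u + 2*s²*(5 + u)) + u = u + s*u + 2*s²*(5 + u))
-2656*g(h(C, 2)) = -2656*(2 + 0*2 + 2*0²*(5 + 2)) = -2656*(2 + 0 + 2*0*7) = -2656*(2 + 0 + 0) = -2656*2 = -5312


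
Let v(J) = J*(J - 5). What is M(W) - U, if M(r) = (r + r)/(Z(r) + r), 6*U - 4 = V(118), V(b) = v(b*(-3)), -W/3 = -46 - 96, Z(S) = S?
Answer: -63542/3 ≈ -21181.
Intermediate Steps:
W = 426 (W = -3*(-46 - 96) = -3*(-142) = 426)
v(J) = J*(-5 + J)
V(b) = -3*b*(-5 - 3*b) (V(b) = (b*(-3))*(-5 + b*(-3)) = (-3*b)*(-5 - 3*b) = -3*b*(-5 - 3*b))
U = 63545/3 (U = 2/3 + (3*118*(5 + 3*118))/6 = 2/3 + (3*118*(5 + 354))/6 = 2/3 + (3*118*359)/6 = 2/3 + (1/6)*127086 = 2/3 + 21181 = 63545/3 ≈ 21182.)
M(r) = 1 (M(r) = (r + r)/(r + r) = (2*r)/((2*r)) = (2*r)*(1/(2*r)) = 1)
M(W) - U = 1 - 1*63545/3 = 1 - 63545/3 = -63542/3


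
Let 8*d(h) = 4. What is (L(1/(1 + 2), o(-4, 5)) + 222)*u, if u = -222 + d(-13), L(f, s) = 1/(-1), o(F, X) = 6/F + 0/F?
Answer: -97903/2 ≈ -48952.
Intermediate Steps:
d(h) = ½ (d(h) = (⅛)*4 = ½)
o(F, X) = 6/F (o(F, X) = 6/F + 0 = 6/F)
L(f, s) = -1
u = -443/2 (u = -222 + ½ = -443/2 ≈ -221.50)
(L(1/(1 + 2), o(-4, 5)) + 222)*u = (-1 + 222)*(-443/2) = 221*(-443/2) = -97903/2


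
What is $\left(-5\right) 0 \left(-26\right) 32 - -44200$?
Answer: $44200$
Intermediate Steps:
$\left(-5\right) 0 \left(-26\right) 32 - -44200 = 0 \left(-26\right) 32 + 44200 = 0 \cdot 32 + 44200 = 0 + 44200 = 44200$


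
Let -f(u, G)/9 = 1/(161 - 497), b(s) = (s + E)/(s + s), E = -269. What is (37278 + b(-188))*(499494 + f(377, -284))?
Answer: 784156831477035/42112 ≈ 1.8621e+10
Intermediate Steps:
b(s) = (-269 + s)/(2*s) (b(s) = (s - 269)/(s + s) = (-269 + s)/((2*s)) = (-269 + s)*(1/(2*s)) = (-269 + s)/(2*s))
f(u, G) = 3/112 (f(u, G) = -9/(161 - 497) = -9/(-336) = -9*(-1/336) = 3/112)
(37278 + b(-188))*(499494 + f(377, -284)) = (37278 + (½)*(-269 - 188)/(-188))*(499494 + 3/112) = (37278 + (½)*(-1/188)*(-457))*(55943331/112) = (37278 + 457/376)*(55943331/112) = (14016985/376)*(55943331/112) = 784156831477035/42112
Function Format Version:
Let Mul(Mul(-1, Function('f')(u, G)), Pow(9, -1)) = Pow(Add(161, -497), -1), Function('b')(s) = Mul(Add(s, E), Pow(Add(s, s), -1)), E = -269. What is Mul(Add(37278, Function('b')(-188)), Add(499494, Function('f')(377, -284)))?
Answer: Rational(784156831477035, 42112) ≈ 1.8621e+10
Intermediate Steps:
Function('b')(s) = Mul(Rational(1, 2), Pow(s, -1), Add(-269, s)) (Function('b')(s) = Mul(Add(s, -269), Pow(Add(s, s), -1)) = Mul(Add(-269, s), Pow(Mul(2, s), -1)) = Mul(Add(-269, s), Mul(Rational(1, 2), Pow(s, -1))) = Mul(Rational(1, 2), Pow(s, -1), Add(-269, s)))
Function('f')(u, G) = Rational(3, 112) (Function('f')(u, G) = Mul(-9, Pow(Add(161, -497), -1)) = Mul(-9, Pow(-336, -1)) = Mul(-9, Rational(-1, 336)) = Rational(3, 112))
Mul(Add(37278, Function('b')(-188)), Add(499494, Function('f')(377, -284))) = Mul(Add(37278, Mul(Rational(1, 2), Pow(-188, -1), Add(-269, -188))), Add(499494, Rational(3, 112))) = Mul(Add(37278, Mul(Rational(1, 2), Rational(-1, 188), -457)), Rational(55943331, 112)) = Mul(Add(37278, Rational(457, 376)), Rational(55943331, 112)) = Mul(Rational(14016985, 376), Rational(55943331, 112)) = Rational(784156831477035, 42112)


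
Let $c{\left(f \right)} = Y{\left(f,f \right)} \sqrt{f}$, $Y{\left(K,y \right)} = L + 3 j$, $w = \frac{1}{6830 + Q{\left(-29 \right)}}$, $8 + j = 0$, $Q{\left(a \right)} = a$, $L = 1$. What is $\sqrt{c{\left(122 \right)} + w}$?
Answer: $\frac{\sqrt{6801 - 1063832823 \sqrt{122}}}{6801} \approx 15.939 i$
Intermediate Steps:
$j = -8$ ($j = -8 + 0 = -8$)
$w = \frac{1}{6801}$ ($w = \frac{1}{6830 - 29} = \frac{1}{6801} \approx 0.00014704$)
$Y{\left(K,y \right)} = -23$ ($Y{\left(K,y \right)} = 1 + 3 \left(-8\right) = 1 - 24 = -23$)
$c{\left(f \right)} = - 23 \sqrt{f}$
$\sqrt{c{\left(122 \right)} + w} = \sqrt{- 23 \sqrt{122} + \frac{1}{6801}} = \sqrt{\frac{1}{6801} - 23 \sqrt{122}}$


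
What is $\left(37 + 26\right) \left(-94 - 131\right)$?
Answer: $-14175$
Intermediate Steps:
$\left(37 + 26\right) \left(-94 - 131\right) = 63 \left(-225\right) = -14175$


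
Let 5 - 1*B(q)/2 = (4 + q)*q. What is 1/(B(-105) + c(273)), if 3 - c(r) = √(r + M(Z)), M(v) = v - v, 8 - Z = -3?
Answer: -21197/449312536 + √273/449312536 ≈ -4.7140e-5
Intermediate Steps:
Z = 11 (Z = 8 - 1*(-3) = 8 + 3 = 11)
M(v) = 0
B(q) = 10 - 2*q*(4 + q) (B(q) = 10 - 2*(4 + q)*q = 10 - 2*q*(4 + q))
c(r) = 3 - √r (c(r) = 3 - √(r + 0) = 3 - √r)
1/(B(-105) + c(273)) = 1/((10 - 8*(-105) - 2*(-105)²) + (3 - √273)) = 1/((10 + 840 - 2*11025) + (3 - √273)) = 1/((10 + 840 - 22050) + (3 - √273)) = 1/(-21200 + (3 - √273)) = 1/(-21197 - √273)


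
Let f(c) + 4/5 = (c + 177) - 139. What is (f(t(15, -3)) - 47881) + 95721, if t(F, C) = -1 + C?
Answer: 239366/5 ≈ 47873.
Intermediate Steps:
f(c) = 186/5 + c (f(c) = -⅘ + ((c + 177) - 139) = -⅘ + ((177 + c) - 139) = -⅘ + (38 + c) = 186/5 + c)
(f(t(15, -3)) - 47881) + 95721 = ((186/5 + (-1 - 3)) - 47881) + 95721 = ((186/5 - 4) - 47881) + 95721 = (166/5 - 47881) + 95721 = -239239/5 + 95721 = 239366/5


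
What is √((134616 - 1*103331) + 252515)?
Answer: 10*√2838 ≈ 532.73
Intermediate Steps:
√((134616 - 1*103331) + 252515) = √((134616 - 103331) + 252515) = √(31285 + 252515) = √283800 = 10*√2838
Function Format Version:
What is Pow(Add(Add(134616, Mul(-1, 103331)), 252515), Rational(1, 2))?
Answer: Mul(10, Pow(2838, Rational(1, 2))) ≈ 532.73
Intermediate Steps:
Pow(Add(Add(134616, Mul(-1, 103331)), 252515), Rational(1, 2)) = Pow(Add(Add(134616, -103331), 252515), Rational(1, 2)) = Pow(Add(31285, 252515), Rational(1, 2)) = Pow(283800, Rational(1, 2)) = Mul(10, Pow(2838, Rational(1, 2)))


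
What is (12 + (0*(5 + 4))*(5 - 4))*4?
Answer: 48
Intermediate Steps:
(12 + (0*(5 + 4))*(5 - 4))*4 = (12 + (0*9)*1)*4 = (12 + 0*1)*4 = (12 + 0)*4 = 12*4 = 48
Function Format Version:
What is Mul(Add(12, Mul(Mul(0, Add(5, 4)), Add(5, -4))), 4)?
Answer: 48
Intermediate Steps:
Mul(Add(12, Mul(Mul(0, Add(5, 4)), Add(5, -4))), 4) = Mul(Add(12, Mul(Mul(0, 9), 1)), 4) = Mul(Add(12, Mul(0, 1)), 4) = Mul(Add(12, 0), 4) = Mul(12, 4) = 48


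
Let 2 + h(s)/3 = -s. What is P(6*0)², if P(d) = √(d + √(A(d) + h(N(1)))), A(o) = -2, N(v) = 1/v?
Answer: I*√11 ≈ 3.3166*I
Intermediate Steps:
h(s) = -6 - 3*s (h(s) = -6 + 3*(-s) = -6 - 3*s)
P(d) = √(d + I*√11) (P(d) = √(d + √(-2 + (-6 - 3/1))) = √(d + √(-2 + (-6 - 3*1))) = √(d + √(-2 + (-6 - 3))) = √(d + √(-2 - 9)) = √(d + √(-11)) = √(d + I*√11))
P(6*0)² = (√(6*0 + I*√11))² = (√(0 + I*√11))² = (√(I*√11))² = (11^(¼)*√I)² = I*√11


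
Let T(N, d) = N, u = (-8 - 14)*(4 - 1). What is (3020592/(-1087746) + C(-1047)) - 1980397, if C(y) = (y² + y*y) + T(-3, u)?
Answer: 38436451806/181291 ≈ 2.1202e+5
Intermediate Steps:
u = -66 (u = -22*3 = -66)
C(y) = -3 + 2*y² (C(y) = (y² + y*y) - 3 = (y² + y²) - 3 = 2*y² - 3 = -3 + 2*y²)
(3020592/(-1087746) + C(-1047)) - 1980397 = (3020592/(-1087746) + (-3 + 2*(-1047)²)) - 1980397 = (3020592*(-1/1087746) + (-3 + 2*1096209)) - 1980397 = (-503432/181291 + (-3 + 2192418)) - 1980397 = (-503432/181291 + 2192415) - 1980397 = 397464604333/181291 - 1980397 = 38436451806/181291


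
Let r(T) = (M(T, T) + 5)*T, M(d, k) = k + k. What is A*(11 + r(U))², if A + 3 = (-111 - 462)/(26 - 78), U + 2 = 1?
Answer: 6672/13 ≈ 513.23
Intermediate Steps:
U = -1 (U = -2 + 1 = -1)
M(d, k) = 2*k
A = 417/52 (A = -3 + (-111 - 462)/(26 - 78) = -3 - 573/(-52) = -3 - 573*(-1/52) = -3 + 573/52 = 417/52 ≈ 8.0192)
r(T) = T*(5 + 2*T) (r(T) = (2*T + 5)*T = (5 + 2*T)*T = T*(5 + 2*T))
A*(11 + r(U))² = 417*(11 - (5 + 2*(-1)))²/52 = 417*(11 - (5 - 2))²/52 = 417*(11 - 1*3)²/52 = 417*(11 - 3)²/52 = (417/52)*8² = (417/52)*64 = 6672/13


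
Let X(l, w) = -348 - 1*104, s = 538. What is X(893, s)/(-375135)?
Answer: 452/375135 ≈ 0.0012049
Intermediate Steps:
X(l, w) = -452 (X(l, w) = -348 - 104 = -452)
X(893, s)/(-375135) = -452/(-375135) = -452*(-1/375135) = 452/375135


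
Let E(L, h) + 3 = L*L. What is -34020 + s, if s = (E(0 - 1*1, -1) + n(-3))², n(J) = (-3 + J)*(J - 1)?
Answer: -33536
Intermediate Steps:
n(J) = (-1 + J)*(-3 + J) (n(J) = (-3 + J)*(-1 + J) = (-1 + J)*(-3 + J))
E(L, h) = -3 + L² (E(L, h) = -3 + L*L = -3 + L²)
s = 484 (s = ((-3 + (0 - 1*1)²) + (3 + (-3)² - 4*(-3)))² = ((-3 + (0 - 1)²) + (3 + 9 + 12))² = ((-3 + (-1)²) + 24)² = ((-3 + 1) + 24)² = (-2 + 24)² = 22² = 484)
-34020 + s = -34020 + 484 = -33536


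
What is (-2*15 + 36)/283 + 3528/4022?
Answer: 511278/569113 ≈ 0.89838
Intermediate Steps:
(-2*15 + 36)/283 + 3528/4022 = (-30 + 36)*(1/283) + 3528*(1/4022) = 6*(1/283) + 1764/2011 = 6/283 + 1764/2011 = 511278/569113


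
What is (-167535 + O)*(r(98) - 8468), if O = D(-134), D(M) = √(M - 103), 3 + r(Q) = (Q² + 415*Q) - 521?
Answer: -6916179870 + 41282*I*√237 ≈ -6.9162e+9 + 6.3553e+5*I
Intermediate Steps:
r(Q) = -524 + Q² + 415*Q (r(Q) = -3 + ((Q² + 415*Q) - 521) = -3 + (-521 + Q² + 415*Q) = -524 + Q² + 415*Q)
D(M) = √(-103 + M)
O = I*√237 (O = √(-103 - 134) = √(-237) = I*√237 ≈ 15.395*I)
(-167535 + O)*(r(98) - 8468) = (-167535 + I*√237)*((-524 + 98² + 415*98) - 8468) = (-167535 + I*√237)*((-524 + 9604 + 40670) - 8468) = (-167535 + I*√237)*(49750 - 8468) = (-167535 + I*√237)*41282 = -6916179870 + 41282*I*√237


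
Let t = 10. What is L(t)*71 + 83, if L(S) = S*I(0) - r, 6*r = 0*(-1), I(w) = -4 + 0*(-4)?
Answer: -2757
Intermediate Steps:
I(w) = -4 (I(w) = -4 + 0 = -4)
r = 0 (r = (0*(-1))/6 = (⅙)*0 = 0)
L(S) = -4*S (L(S) = S*(-4) - 1*0 = -4*S + 0 = -4*S)
L(t)*71 + 83 = -4*10*71 + 83 = -40*71 + 83 = -2840 + 83 = -2757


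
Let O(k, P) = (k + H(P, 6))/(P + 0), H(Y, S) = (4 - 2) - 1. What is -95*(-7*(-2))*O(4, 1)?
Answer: -6650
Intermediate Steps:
H(Y, S) = 1 (H(Y, S) = 2 - 1 = 1)
O(k, P) = (1 + k)/P (O(k, P) = (k + 1)/(P + 0) = (1 + k)/P)
-95*(-7*(-2))*O(4, 1) = -95*(-7*(-2))*(1 + 4)/1 = -1330*1*5 = -1330*5 = -95*70 = -6650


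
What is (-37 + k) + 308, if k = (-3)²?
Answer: 280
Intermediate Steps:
k = 9
(-37 + k) + 308 = (-37 + 9) + 308 = -28 + 308 = 280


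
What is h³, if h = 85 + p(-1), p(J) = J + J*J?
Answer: 614125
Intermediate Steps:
p(J) = J + J²
h = 85 (h = 85 - (1 - 1) = 85 - 1*0 = 85 + 0 = 85)
h³ = 85³ = 614125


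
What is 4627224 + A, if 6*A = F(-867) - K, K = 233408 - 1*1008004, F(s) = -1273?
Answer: 28536667/6 ≈ 4.7561e+6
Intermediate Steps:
K = -774596 (K = 233408 - 1008004 = -774596)
A = 773323/6 (A = (-1273 - 1*(-774596))/6 = (-1273 + 774596)/6 = (⅙)*773323 = 773323/6 ≈ 1.2889e+5)
4627224 + A = 4627224 + 773323/6 = 28536667/6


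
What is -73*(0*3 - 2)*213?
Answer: 31098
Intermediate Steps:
-73*(0*3 - 2)*213 = -73*(0 - 2)*213 = -73*(-2)*213 = 146*213 = 31098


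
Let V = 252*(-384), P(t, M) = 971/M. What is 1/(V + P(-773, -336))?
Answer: -336/32515019 ≈ -1.0334e-5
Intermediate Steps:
V = -96768
1/(V + P(-773, -336)) = 1/(-96768 + 971/(-336)) = 1/(-96768 + 971*(-1/336)) = 1/(-96768 - 971/336) = 1/(-32515019/336) = -336/32515019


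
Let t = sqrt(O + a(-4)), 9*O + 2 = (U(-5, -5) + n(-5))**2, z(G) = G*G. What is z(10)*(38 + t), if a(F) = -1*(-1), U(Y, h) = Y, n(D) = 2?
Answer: 11800/3 ≈ 3933.3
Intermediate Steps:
a(F) = 1
z(G) = G**2
O = 7/9 (O = -2/9 + (-5 + 2)**2/9 = -2/9 + (1/9)*(-3)**2 = -2/9 + (1/9)*9 = -2/9 + 1 = 7/9 ≈ 0.77778)
t = 4/3 (t = sqrt(7/9 + 1) = sqrt(16/9) = 4/3 ≈ 1.3333)
z(10)*(38 + t) = 10**2*(38 + 4/3) = 100*(118/3) = 11800/3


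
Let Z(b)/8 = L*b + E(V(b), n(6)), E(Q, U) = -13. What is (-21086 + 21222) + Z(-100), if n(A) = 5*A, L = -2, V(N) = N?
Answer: 1632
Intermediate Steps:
Z(b) = -104 - 16*b (Z(b) = 8*(-2*b - 13) = 8*(-13 - 2*b) = -104 - 16*b)
(-21086 + 21222) + Z(-100) = (-21086 + 21222) + (-104 - 16*(-100)) = 136 + (-104 + 1600) = 136 + 1496 = 1632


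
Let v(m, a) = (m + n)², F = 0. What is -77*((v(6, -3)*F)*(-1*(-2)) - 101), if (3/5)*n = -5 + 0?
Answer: 7777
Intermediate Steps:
n = -25/3 (n = 5*(-5 + 0)/3 = (5/3)*(-5) = -25/3 ≈ -8.3333)
v(m, a) = (-25/3 + m)² (v(m, a) = (m - 25/3)² = (-25/3 + m)²)
-77*((v(6, -3)*F)*(-1*(-2)) - 101) = -77*((((-25 + 3*6)²/9)*0)*(-1*(-2)) - 101) = -77*((((-25 + 18)²/9)*0)*2 - 101) = -77*((((⅑)*(-7)²)*0)*2 - 101) = -77*((((⅑)*49)*0)*2 - 101) = -77*(((49/9)*0)*2 - 101) = -77*(0*2 - 101) = -77*(0 - 101) = -77*(-101) = 7777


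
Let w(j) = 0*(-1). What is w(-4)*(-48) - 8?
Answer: -8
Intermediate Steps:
w(j) = 0
w(-4)*(-48) - 8 = 0*(-48) - 8 = 0 - 8 = -8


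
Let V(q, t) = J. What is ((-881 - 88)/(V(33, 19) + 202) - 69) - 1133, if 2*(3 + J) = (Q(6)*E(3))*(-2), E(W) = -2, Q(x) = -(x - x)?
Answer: -240167/199 ≈ -1206.9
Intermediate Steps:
Q(x) = 0 (Q(x) = -1*0 = 0)
J = -3 (J = -3 + ((0*(-2))*(-2))/2 = -3 + (0*(-2))/2 = -3 + (½)*0 = -3 + 0 = -3)
V(q, t) = -3
((-881 - 88)/(V(33, 19) + 202) - 69) - 1133 = ((-881 - 88)/(-3 + 202) - 69) - 1133 = (-969/199 - 69) - 1133 = -14700/199 - 1133 = -240167/199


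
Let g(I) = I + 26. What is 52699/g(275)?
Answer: 52699/301 ≈ 175.08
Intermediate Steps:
g(I) = 26 + I
52699/g(275) = 52699/(26 + 275) = 52699/301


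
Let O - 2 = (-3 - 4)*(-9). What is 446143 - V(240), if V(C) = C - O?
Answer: 445968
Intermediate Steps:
O = 65 (O = 2 + (-3 - 4)*(-9) = 2 - 7*(-9) = 2 + 63 = 65)
V(C) = -65 + C (V(C) = C - 1*65 = C - 65 = -65 + C)
446143 - V(240) = 446143 - (-65 + 240) = 446143 - 1*175 = 446143 - 175 = 445968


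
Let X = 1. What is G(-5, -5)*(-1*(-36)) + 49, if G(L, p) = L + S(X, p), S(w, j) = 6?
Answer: 85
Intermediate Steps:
G(L, p) = 6 + L (G(L, p) = L + 6 = 6 + L)
G(-5, -5)*(-1*(-36)) + 49 = (6 - 5)*(-1*(-36)) + 49 = 1*36 + 49 = 36 + 49 = 85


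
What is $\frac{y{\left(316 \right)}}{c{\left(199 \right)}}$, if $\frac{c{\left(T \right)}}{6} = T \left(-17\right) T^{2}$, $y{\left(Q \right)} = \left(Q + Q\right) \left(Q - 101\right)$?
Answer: $- \frac{67940}{401910549} \approx -0.00016904$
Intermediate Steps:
$y{\left(Q \right)} = 2 Q \left(-101 + Q\right)$
$c{\left(T \right)} = - 102 T^{3}$ ($c{\left(T \right)} = 6 T \left(-17\right) T^{2} = 6 - 17 T T^{2} = 6 \left(- 17 T^{3}\right) = - 102 T^{3}$)
$\frac{y{\left(316 \right)}}{c{\left(199 \right)}} = \frac{2 \cdot 316 \left(-101 + 316\right)}{\left(-102\right) 199^{3}} = \frac{2 \cdot 316 \cdot 215}{\left(-102\right) 7880599} = \frac{135880}{-803821098} = 135880 \left(- \frac{1}{803821098}\right) = - \frac{67940}{401910549}$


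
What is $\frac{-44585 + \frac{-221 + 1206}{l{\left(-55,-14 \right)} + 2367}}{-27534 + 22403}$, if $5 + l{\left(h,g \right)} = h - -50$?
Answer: $\frac{105085860}{12093767} \approx 8.6893$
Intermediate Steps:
$l{\left(h,g \right)} = 45 + h$ ($l{\left(h,g \right)} = -5 + \left(h - -50\right) = -5 + \left(h + 50\right) = -5 + \left(50 + h\right) = 45 + h$)
$\frac{-44585 + \frac{-221 + 1206}{l{\left(-55,-14 \right)} + 2367}}{-27534 + 22403} = \frac{-44585 + \frac{-221 + 1206}{\left(45 - 55\right) + 2367}}{-27534 + 22403} = \frac{-44585 + \frac{985}{-10 + 2367}}{-5131} = \left(-44585 + \frac{985}{2357}\right) \left(- \frac{1}{5131}\right) = \left(- \frac{105085860}{2357}\right) \left(- \frac{1}{5131}\right) = \frac{105085860}{12093767}$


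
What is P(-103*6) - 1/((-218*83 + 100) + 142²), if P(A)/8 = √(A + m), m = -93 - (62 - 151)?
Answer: -1/2170 + 8*I*√622 ≈ -0.00046083 + 199.52*I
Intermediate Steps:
m = -4 (m = -93 - 1*(-89) = -93 + 89 = -4)
P(A) = 8*√(-4 + A) (P(A) = 8*√(A - 4) = 8*√(-4 + A))
P(-103*6) - 1/((-218*83 + 100) + 142²) = 8*√(-4 - 103*6) - 1/((-218*83 + 100) + 142²) = 8*√(-4 - 618) - 1/((-18094 + 100) + 20164) = 8*√(-622) - 1/(-17994 + 20164) = 8*(I*√622) - 1/2170 = 8*I*√622 - 1*1/2170 = 8*I*√622 - 1/2170 = -1/2170 + 8*I*√622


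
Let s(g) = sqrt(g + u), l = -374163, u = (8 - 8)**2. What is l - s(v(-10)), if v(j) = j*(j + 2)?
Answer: -374163 - 4*sqrt(5) ≈ -3.7417e+5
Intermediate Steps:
u = 0 (u = 0**2 = 0)
v(j) = j*(2 + j)
s(g) = sqrt(g) (s(g) = sqrt(g + 0) = sqrt(g))
l - s(v(-10)) = -374163 - sqrt(-10*(2 - 10)) = -374163 - sqrt(-10*(-8)) = -374163 - sqrt(80) = -374163 - 4*sqrt(5)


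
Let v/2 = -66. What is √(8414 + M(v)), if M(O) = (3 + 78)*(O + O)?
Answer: I*√12970 ≈ 113.89*I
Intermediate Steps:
v = -132 (v = 2*(-66) = -132)
M(O) = 162*O (M(O) = 81*(2*O) = 162*O)
√(8414 + M(v)) = √(8414 + 162*(-132)) = √(8414 - 21384) = √(-12970) = I*√12970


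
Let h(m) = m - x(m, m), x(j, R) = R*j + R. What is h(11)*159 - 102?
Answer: -19341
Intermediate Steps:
x(j, R) = R + R*j
h(m) = m - m*(1 + m)
h(11)*159 - 102 = -1*11²*159 - 102 = -1*121*159 - 102 = -121*159 - 102 = -19239 - 102 = -19341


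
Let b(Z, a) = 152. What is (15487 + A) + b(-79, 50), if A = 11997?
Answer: 27636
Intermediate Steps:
(15487 + A) + b(-79, 50) = (15487 + 11997) + 152 = 27484 + 152 = 27636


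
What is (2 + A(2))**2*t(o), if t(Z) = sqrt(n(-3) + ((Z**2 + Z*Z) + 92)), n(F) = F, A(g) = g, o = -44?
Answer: 16*sqrt(3961) ≈ 1007.0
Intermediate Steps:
t(Z) = sqrt(89 + 2*Z**2) (t(Z) = sqrt(-3 + ((Z**2 + Z*Z) + 92)) = sqrt(-3 + ((Z**2 + Z**2) + 92)) = sqrt(-3 + (2*Z**2 + 92)) = sqrt(-3 + (92 + 2*Z**2)) = sqrt(89 + 2*Z**2))
(2 + A(2))**2*t(o) = (2 + 2)**2*sqrt(89 + 2*(-44)**2) = 4**2*sqrt(89 + 2*1936) = 16*sqrt(89 + 3872) = 16*sqrt(3961)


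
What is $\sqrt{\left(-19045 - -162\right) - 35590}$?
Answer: $i \sqrt{54473} \approx 233.39 i$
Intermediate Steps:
$\sqrt{\left(-19045 - -162\right) - 35590} = \sqrt{\left(-19045 + 162\right) - 35590} = \sqrt{-18883 - 35590} = \sqrt{-54473} = i \sqrt{54473}$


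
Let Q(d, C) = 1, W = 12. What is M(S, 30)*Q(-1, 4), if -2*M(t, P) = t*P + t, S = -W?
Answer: 186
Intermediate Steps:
S = -12 (S = -1*12 = -12)
M(t, P) = -t/2 - P*t/2 (M(t, P) = -(t*P + t)/2 = -(P*t + t)/2 = -(t + P*t)/2 = -t/2 - P*t/2)
M(S, 30)*Q(-1, 4) = -½*(-12)*(1 + 30)*1 = -½*(-12)*31*1 = 186*1 = 186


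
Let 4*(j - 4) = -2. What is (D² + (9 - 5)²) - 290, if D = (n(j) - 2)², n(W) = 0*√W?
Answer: -258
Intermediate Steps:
j = 7/2 (j = 4 + (¼)*(-2) = 4 - ½ = 7/2 ≈ 3.5000)
n(W) = 0
D = 4 (D = (0 - 2)² = (-2)² = 4)
(D² + (9 - 5)²) - 290 = (4² + (9 - 5)²) - 290 = (16 + 4²) - 290 = (16 + 16) - 290 = 32 - 290 = -258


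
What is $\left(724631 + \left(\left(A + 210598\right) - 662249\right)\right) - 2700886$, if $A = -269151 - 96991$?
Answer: $-2794048$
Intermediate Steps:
$A = -366142$
$\left(724631 + \left(\left(A + 210598\right) - 662249\right)\right) - 2700886 = \left(724631 + \left(\left(-366142 + 210598\right) - 662249\right)\right) - 2700886 = \left(724631 - 817793\right) - 2700886 = -93162 - 2700886 = -2794048$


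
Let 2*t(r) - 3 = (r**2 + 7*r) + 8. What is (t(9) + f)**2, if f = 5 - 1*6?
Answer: 23409/4 ≈ 5852.3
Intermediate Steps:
t(r) = 11/2 + r**2/2 + 7*r/2 (t(r) = 3/2 + ((r**2 + 7*r) + 8)/2 = 3/2 + (8 + r**2 + 7*r)/2 = 3/2 + (4 + r**2/2 + 7*r/2) = 11/2 + r**2/2 + 7*r/2)
f = -1 (f = 5 - 6 = -1)
(t(9) + f)**2 = ((11/2 + (1/2)*9**2 + (7/2)*9) - 1)**2 = ((11/2 + (1/2)*81 + 63/2) - 1)**2 = ((11/2 + 81/2 + 63/2) - 1)**2 = (155/2 - 1)**2 = (153/2)**2 = 23409/4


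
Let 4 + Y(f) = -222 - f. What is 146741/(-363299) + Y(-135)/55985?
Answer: -8248355094/20339294515 ≈ -0.40554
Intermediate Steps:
Y(f) = -226 - f (Y(f) = -4 + (-222 - f) = -226 - f)
146741/(-363299) + Y(-135)/55985 = 146741/(-363299) + (-226 - 1*(-135))/55985 = 146741*(-1/363299) + (-226 + 135)*(1/55985) = -146741/363299 - 91*1/55985 = -146741/363299 - 91/55985 = -8248355094/20339294515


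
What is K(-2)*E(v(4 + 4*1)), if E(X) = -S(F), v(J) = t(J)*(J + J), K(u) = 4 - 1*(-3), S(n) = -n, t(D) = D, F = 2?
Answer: 14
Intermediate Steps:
K(u) = 7 (K(u) = 4 + 3 = 7)
v(J) = 2*J² (v(J) = J*(J + J) = J*(2*J) = 2*J²)
E(X) = 2 (E(X) = -(-1)*2 = -1*(-2) = 2)
K(-2)*E(v(4 + 4*1)) = 7*2 = 14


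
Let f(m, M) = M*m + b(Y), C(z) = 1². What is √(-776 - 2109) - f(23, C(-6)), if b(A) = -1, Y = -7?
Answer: -22 + I*√2885 ≈ -22.0 + 53.712*I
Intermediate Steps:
C(z) = 1
f(m, M) = -1 + M*m (f(m, M) = M*m - 1 = -1 + M*m)
√(-776 - 2109) - f(23, C(-6)) = √(-776 - 2109) - (-1 + 1*23) = √(-2885) - (-1 + 23) = I*√2885 - 1*22 = I*√2885 - 22 = -22 + I*√2885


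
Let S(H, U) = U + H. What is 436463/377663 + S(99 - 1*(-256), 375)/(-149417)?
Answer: 64939298081/56429272471 ≈ 1.1508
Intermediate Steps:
S(H, U) = H + U
436463/377663 + S(99 - 1*(-256), 375)/(-149417) = 436463/377663 + ((99 - 1*(-256)) + 375)/(-149417) = 436463*(1/377663) + ((99 + 256) + 375)*(-1/149417) = 436463/377663 + (355 + 375)*(-1/149417) = 436463/377663 + 730*(-1/149417) = 436463/377663 - 730/149417 = 64939298081/56429272471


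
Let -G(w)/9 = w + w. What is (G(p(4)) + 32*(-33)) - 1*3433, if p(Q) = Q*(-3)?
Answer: -4273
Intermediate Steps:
p(Q) = -3*Q
G(w) = -18*w (G(w) = -9*(w + w) = -18*w)
(G(p(4)) + 32*(-33)) - 1*3433 = (-(-54)*4 + 32*(-33)) - 1*3433 = (-18*(-12) - 1056) - 3433 = (216 - 1056) - 3433 = -840 - 3433 = -4273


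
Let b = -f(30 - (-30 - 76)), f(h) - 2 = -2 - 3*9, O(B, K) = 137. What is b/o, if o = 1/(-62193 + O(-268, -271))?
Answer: -1675512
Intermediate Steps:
f(h) = -27 (f(h) = 2 + (-2 - 3*9) = 2 + (-2 - 27) = 2 - 29 = -27)
b = 27 (b = -1*(-27) = 27)
o = -1/62056 (o = 1/(-62193 + 137) = 1/(-62056) = -1/62056 ≈ -1.6114e-5)
b/o = 27/(-1/62056) = 27*(-62056) = -1675512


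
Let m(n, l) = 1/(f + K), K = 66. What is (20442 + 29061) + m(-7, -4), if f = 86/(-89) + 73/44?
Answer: 12928652923/261169 ≈ 49503.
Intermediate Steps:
f = 2713/3916 (f = 86*(-1/89) + 73*(1/44) = -86/89 + 73/44 = 2713/3916 ≈ 0.69280)
m(n, l) = 3916/261169 (m(n, l) = 1/(2713/3916 + 66) = 1/(261169/3916) = 3916/261169)
(20442 + 29061) + m(-7, -4) = (20442 + 29061) + 3916/261169 = 49503 + 3916/261169 = 12928652923/261169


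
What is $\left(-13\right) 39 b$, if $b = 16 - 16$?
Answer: $0$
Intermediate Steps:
$b = 0$
$\left(-13\right) 39 b = \left(-13\right) 39 \cdot 0 = \left(-507\right) 0 = 0$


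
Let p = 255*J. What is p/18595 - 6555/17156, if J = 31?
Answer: 2745591/63803164 ≈ 0.043032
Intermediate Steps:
p = 7905 (p = 255*31 = 7905)
p/18595 - 6555/17156 = 7905/18595 - 6555/17156 = 7905*(1/18595) - 6555*1/17156 = 1581/3719 - 6555/17156 = 2745591/63803164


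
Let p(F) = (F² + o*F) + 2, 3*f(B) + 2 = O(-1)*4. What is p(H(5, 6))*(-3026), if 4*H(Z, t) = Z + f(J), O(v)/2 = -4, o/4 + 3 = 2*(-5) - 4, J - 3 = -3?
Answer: -24439489/72 ≈ -3.3944e+5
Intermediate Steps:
J = 0 (J = 3 - 3 = 0)
o = -68 (o = -12 + 4*(2*(-5) - 4) = -12 + 4*(-10 - 4) = -12 + 4*(-14) = -12 - 56 = -68)
O(v) = -8 (O(v) = 2*(-4) = -8)
f(B) = -34/3 (f(B) = -⅔ + (-8*4)/3 = -⅔ + (⅓)*(-32) = -⅔ - 32/3 = -34/3)
H(Z, t) = -17/6 + Z/4 (H(Z, t) = (Z - 34/3)/4 = (-34/3 + Z)/4 = -17/6 + Z/4)
p(F) = 2 + F² - 68*F (p(F) = (F² - 68*F) + 2 = 2 + F² - 68*F)
p(H(5, 6))*(-3026) = (2 + (-17/6 + (¼)*5)² - 68*(-17/6 + (¼)*5))*(-3026) = (2 + (-17/6 + 5/4)² - 68*(-17/6 + 5/4))*(-3026) = (2 + (-19/12)² - 68*(-19/12))*(-3026) = (2 + 361/144 + 323/3)*(-3026) = (16153/144)*(-3026) = -24439489/72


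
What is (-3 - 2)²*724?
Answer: 18100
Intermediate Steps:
(-3 - 2)²*724 = (-5)²*724 = 25*724 = 18100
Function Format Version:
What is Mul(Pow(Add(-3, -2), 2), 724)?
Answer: 18100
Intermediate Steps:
Mul(Pow(Add(-3, -2), 2), 724) = Mul(Pow(-5, 2), 724) = Mul(25, 724) = 18100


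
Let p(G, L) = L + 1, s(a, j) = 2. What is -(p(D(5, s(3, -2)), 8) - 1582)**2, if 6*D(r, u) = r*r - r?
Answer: -2474329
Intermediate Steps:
D(r, u) = -r/6 + r**2/6 (D(r, u) = (r*r - r)/6 = (r**2 - r)/6 = -r/6 + r**2/6)
p(G, L) = 1 + L
-(p(D(5, s(3, -2)), 8) - 1582)**2 = -((1 + 8) - 1582)**2 = -(9 - 1582)**2 = -1*(-1573)**2 = -1*2474329 = -2474329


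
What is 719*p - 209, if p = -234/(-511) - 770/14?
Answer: -20146048/511 ≈ -39425.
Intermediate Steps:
p = -27871/511 (p = -234*(-1/511) - 770*1/14 = 234/511 - 55 = -27871/511 ≈ -54.542)
719*p - 209 = 719*(-27871/511) - 209 = -20039249/511 - 209 = -20146048/511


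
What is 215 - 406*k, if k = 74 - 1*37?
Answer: -14807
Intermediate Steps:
k = 37 (k = 74 - 37 = 37)
215 - 406*k = 215 - 406*37 = 215 - 15022 = -14807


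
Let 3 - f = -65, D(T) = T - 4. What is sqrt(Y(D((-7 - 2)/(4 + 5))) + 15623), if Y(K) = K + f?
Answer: sqrt(15686) ≈ 125.24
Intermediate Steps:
D(T) = -4 + T
f = 68 (f = 3 - 1*(-65) = 3 + 65 = 68)
Y(K) = 68 + K (Y(K) = K + 68 = 68 + K)
sqrt(Y(D((-7 - 2)/(4 + 5))) + 15623) = sqrt((68 + (-4 + (-7 - 2)/(4 + 5))) + 15623) = sqrt((68 + (-4 - 9/9)) + 15623) = sqrt((68 + (-4 - 9*1/9)) + 15623) = sqrt((68 + (-4 - 1)) + 15623) = sqrt((68 - 5) + 15623) = sqrt(63 + 15623) = sqrt(15686)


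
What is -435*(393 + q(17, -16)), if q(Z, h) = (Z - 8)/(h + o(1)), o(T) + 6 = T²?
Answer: -1195380/7 ≈ -1.7077e+5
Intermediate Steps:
o(T) = -6 + T²
q(Z, h) = (-8 + Z)/(-5 + h) (q(Z, h) = (Z - 8)/(h + (-6 + 1²)) = (-8 + Z)/(h + (-6 + 1)) = (-8 + Z)/(h - 5) = (-8 + Z)/(-5 + h))
-435*(393 + q(17, -16)) = -435*(393 + (-8 + 17)/(-5 - 16)) = -435*(393 + 9/(-21)) = -435*(393 - 1/21*9) = -435*(393 - 3/7) = -435*2748/7 = -1195380/7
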